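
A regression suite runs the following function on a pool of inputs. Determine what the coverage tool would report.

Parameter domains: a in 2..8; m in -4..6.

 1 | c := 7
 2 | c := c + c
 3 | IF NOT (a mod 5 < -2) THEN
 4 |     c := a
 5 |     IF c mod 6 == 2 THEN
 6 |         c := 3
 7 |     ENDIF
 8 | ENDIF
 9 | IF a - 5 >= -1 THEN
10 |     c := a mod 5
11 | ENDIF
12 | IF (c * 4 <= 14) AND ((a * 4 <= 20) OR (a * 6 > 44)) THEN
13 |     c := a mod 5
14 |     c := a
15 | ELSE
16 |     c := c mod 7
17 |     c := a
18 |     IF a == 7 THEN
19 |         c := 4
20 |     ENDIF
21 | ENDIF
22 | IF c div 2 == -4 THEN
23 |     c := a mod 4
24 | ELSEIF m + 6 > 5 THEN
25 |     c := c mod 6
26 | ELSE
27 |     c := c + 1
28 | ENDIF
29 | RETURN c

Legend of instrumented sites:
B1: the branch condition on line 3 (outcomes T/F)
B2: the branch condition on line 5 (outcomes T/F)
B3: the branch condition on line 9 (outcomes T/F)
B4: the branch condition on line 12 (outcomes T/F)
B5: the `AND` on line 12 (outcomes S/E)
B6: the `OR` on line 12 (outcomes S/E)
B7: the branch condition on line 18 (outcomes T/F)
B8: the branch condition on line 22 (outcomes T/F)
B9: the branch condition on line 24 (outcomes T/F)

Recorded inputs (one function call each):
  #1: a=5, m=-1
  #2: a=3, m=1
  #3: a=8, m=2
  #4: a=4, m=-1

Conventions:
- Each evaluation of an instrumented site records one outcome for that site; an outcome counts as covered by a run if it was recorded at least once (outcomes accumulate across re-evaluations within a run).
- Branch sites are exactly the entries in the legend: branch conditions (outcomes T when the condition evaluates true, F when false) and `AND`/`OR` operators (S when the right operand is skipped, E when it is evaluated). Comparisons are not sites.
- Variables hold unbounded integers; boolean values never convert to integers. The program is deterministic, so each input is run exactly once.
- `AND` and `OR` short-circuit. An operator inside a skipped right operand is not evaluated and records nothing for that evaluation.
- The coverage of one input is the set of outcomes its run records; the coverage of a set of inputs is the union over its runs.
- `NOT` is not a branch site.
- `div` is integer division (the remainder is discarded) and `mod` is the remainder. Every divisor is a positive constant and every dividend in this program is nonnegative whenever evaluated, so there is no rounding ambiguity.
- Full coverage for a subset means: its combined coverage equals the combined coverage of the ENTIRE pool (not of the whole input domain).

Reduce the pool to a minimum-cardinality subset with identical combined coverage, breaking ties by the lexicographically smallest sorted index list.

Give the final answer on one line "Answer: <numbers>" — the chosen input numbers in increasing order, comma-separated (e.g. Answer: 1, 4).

run #1 (a=5, m=-1) records B1=T, B2=F, B3=T, B4=T, B5=E, B6=S, B8=F, B9=F
run #2 (a=3, m=1) records B1=T, B2=F, B3=F, B4=T, B5=E, B6=S, B8=F, B9=T
run #3 (a=8, m=2) records B1=T, B2=T, B3=T, B4=T, B5=E, B6=E, B8=F, B9=T
run #4 (a=4, m=-1) records B1=T, B2=F, B3=T, B4=F, B5=S, B7=F, B8=F, B9=F
union over all inputs: B1=T, B2=T, B2=F, B3=T, B3=F, B4=T, B4=F, B5=S, B5=E, B6=S, B6=E, B7=F, B8=F, B9=T, B9=F (15 outcomes)
size 1 is not enough: best union over all size-1 subsets is 8/15
size 2 is not enough: best union over all size-2 subsets is 13/15
inputs {2, 3, 4} (size 3) cover everything; no size-3 subset with a lexicographically smaller index list covers all 15

Answer: 2, 3, 4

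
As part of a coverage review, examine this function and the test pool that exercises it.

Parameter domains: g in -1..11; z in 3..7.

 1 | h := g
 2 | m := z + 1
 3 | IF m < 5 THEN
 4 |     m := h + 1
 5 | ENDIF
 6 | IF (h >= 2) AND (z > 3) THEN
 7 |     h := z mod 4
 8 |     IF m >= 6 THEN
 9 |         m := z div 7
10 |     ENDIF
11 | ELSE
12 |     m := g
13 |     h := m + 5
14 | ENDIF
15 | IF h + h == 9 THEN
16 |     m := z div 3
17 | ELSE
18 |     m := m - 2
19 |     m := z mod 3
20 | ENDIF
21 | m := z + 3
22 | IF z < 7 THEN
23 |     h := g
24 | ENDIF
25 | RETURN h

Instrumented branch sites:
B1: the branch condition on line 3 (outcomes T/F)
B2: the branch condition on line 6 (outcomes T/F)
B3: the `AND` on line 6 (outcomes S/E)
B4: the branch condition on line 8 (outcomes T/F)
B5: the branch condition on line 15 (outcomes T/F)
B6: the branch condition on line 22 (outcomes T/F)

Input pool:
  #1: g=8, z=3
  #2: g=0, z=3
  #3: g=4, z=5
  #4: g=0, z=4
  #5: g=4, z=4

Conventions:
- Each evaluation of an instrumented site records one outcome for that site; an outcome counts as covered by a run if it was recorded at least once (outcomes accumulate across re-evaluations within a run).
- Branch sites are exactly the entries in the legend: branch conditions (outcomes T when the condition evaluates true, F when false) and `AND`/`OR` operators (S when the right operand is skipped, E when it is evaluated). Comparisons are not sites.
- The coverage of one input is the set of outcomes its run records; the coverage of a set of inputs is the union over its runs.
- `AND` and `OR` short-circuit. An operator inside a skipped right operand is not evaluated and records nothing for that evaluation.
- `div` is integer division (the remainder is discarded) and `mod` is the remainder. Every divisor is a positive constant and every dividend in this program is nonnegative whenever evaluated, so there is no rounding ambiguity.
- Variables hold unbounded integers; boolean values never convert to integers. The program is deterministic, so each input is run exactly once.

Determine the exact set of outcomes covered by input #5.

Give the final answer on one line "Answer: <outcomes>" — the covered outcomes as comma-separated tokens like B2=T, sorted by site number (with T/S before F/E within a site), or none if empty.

Simulating input #5 (g=4, z=4) step by step:
  B1->F, B3->E, B2->T, B4->F, B5->F, B6->T
collecting distinct outcomes: B1=F, B2=T, B3=E, B4=F, B5=F, B6=T

Answer: B1=F, B2=T, B3=E, B4=F, B5=F, B6=T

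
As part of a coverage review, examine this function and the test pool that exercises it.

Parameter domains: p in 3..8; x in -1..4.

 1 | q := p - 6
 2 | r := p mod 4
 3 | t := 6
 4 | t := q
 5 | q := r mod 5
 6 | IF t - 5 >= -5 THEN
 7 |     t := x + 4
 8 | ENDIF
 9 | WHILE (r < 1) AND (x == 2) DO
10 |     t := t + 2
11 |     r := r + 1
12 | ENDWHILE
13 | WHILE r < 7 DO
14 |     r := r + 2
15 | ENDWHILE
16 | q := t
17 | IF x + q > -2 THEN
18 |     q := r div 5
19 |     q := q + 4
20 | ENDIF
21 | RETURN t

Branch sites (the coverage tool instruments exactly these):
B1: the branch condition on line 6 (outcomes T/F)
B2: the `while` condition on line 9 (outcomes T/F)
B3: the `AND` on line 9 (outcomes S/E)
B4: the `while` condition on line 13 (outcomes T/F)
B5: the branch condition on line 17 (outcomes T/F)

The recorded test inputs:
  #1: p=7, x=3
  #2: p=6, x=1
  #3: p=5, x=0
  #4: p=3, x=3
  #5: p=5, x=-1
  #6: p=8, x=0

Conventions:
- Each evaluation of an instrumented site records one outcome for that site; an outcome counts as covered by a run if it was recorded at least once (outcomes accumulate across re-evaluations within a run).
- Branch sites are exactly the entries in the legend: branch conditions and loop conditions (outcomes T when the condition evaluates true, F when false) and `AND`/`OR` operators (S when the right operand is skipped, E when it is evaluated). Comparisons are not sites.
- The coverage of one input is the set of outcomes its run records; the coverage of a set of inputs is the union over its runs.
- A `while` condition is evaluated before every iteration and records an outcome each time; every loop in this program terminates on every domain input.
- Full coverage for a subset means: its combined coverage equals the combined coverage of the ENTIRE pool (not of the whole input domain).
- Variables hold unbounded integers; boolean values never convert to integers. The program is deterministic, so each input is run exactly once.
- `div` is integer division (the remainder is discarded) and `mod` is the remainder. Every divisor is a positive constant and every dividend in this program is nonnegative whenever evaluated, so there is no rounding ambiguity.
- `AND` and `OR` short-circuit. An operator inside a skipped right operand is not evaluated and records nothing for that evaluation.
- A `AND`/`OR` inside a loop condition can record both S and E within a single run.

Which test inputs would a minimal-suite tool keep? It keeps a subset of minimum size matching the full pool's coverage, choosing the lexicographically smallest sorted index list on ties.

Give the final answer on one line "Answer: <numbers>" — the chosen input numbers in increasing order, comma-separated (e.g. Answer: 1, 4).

input #1 (p=7, x=3): covers B1=T, B2=F, B3=S, B4=T, B4=F, B5=T
input #2 (p=6, x=1): covers B1=T, B2=F, B3=S, B4=T, B4=F, B5=T
input #3 (p=5, x=0): covers B1=F, B2=F, B3=S, B4=T, B4=F, B5=T
input #4 (p=3, x=3): covers B1=F, B2=F, B3=S, B4=T, B4=F, B5=T
input #5 (p=5, x=-1): covers B1=F, B2=F, B3=S, B4=T, B4=F, B5=F
input #6 (p=8, x=0): covers B1=T, B2=F, B3=E, B4=T, B4=F, B5=T
pool-wide coverage (9 outcomes): B1=T, B1=F, B2=F, B3=S, B3=E, B4=T, B4=F, B5=T, B5=F
no size-1 subset reaches all 9 outcomes (best union: 6/9)
inputs {5, 6} (size 2) cover everything; no size-2 subset with a lexicographically smaller index list covers all 9

Answer: 5, 6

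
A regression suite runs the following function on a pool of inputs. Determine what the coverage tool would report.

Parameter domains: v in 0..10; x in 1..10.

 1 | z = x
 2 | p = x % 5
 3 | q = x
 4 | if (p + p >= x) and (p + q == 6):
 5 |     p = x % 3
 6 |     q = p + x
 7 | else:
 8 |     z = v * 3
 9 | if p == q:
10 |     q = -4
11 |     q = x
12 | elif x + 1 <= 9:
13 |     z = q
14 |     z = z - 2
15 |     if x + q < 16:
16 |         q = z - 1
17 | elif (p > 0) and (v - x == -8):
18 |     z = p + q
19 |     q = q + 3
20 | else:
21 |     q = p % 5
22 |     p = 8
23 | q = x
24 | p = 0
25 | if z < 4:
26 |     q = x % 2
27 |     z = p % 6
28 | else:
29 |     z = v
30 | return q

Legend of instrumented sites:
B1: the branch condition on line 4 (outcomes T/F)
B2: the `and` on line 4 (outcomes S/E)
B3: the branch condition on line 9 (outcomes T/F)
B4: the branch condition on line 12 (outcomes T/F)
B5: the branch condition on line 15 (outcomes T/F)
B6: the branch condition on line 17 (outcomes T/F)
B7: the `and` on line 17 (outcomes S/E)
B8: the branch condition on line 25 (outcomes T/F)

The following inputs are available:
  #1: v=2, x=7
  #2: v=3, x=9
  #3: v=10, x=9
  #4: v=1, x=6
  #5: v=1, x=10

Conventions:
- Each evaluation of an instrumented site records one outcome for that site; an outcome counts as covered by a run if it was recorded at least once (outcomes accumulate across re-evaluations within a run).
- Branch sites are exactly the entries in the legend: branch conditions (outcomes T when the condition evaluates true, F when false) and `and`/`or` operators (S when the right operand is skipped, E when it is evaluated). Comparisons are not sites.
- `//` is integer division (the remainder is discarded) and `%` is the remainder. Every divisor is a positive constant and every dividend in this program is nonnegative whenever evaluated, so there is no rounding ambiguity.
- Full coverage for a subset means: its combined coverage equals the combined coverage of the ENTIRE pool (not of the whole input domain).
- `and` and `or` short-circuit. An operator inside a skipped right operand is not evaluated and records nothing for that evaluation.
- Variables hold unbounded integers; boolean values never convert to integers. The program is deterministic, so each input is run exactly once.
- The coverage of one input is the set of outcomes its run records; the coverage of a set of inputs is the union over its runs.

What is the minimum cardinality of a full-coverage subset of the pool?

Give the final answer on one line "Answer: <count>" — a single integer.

run #1 (v=2, x=7) runs B2->S, B1->F, B3->F, B4->T, B5->T, B8->F; records B1=F, B2=S, B3=F, B4=T, B5=T, B8=F
run #2 (v=3, x=9) runs B2->S, B1->F, B3->F, B4->F, B7->E, B6->F, B8->F; records B1=F, B2=S, B3=F, B4=F, B6=F, B7=E, B8=F
run #3 (v=10, x=9) runs B2->S, B1->F, B3->F, B4->F, B7->E, B6->F, B8->F; records B1=F, B2=S, B3=F, B4=F, B6=F, B7=E, B8=F
run #4 (v=1, x=6) runs B2->S, B1->F, B3->F, B4->T, B5->T, B8->F; records B1=F, B2=S, B3=F, B4=T, B5=T, B8=F
run #5 (v=1, x=10) runs B2->S, B1->F, B3->F, B4->F, B7->S, B6->F, B8->T; records B1=F, B2=S, B3=F, B4=F, B6=F, B7=S, B8=T
union over all inputs: B1=F, B2=S, B3=F, B4=T, B4=F, B5=T, B6=F, B7=S, B7=E, B8=T, B8=F (11 outcomes)
every size-1 subset falls short of the 11 outcomes (best: 7/11)
every size-2 subset falls short of the 11 outcomes (best: 10/11)
the canonical winner is {1, 2, 5}: size 3, full 11-outcome coverage, earliest index list among size-3 covers

Answer: 3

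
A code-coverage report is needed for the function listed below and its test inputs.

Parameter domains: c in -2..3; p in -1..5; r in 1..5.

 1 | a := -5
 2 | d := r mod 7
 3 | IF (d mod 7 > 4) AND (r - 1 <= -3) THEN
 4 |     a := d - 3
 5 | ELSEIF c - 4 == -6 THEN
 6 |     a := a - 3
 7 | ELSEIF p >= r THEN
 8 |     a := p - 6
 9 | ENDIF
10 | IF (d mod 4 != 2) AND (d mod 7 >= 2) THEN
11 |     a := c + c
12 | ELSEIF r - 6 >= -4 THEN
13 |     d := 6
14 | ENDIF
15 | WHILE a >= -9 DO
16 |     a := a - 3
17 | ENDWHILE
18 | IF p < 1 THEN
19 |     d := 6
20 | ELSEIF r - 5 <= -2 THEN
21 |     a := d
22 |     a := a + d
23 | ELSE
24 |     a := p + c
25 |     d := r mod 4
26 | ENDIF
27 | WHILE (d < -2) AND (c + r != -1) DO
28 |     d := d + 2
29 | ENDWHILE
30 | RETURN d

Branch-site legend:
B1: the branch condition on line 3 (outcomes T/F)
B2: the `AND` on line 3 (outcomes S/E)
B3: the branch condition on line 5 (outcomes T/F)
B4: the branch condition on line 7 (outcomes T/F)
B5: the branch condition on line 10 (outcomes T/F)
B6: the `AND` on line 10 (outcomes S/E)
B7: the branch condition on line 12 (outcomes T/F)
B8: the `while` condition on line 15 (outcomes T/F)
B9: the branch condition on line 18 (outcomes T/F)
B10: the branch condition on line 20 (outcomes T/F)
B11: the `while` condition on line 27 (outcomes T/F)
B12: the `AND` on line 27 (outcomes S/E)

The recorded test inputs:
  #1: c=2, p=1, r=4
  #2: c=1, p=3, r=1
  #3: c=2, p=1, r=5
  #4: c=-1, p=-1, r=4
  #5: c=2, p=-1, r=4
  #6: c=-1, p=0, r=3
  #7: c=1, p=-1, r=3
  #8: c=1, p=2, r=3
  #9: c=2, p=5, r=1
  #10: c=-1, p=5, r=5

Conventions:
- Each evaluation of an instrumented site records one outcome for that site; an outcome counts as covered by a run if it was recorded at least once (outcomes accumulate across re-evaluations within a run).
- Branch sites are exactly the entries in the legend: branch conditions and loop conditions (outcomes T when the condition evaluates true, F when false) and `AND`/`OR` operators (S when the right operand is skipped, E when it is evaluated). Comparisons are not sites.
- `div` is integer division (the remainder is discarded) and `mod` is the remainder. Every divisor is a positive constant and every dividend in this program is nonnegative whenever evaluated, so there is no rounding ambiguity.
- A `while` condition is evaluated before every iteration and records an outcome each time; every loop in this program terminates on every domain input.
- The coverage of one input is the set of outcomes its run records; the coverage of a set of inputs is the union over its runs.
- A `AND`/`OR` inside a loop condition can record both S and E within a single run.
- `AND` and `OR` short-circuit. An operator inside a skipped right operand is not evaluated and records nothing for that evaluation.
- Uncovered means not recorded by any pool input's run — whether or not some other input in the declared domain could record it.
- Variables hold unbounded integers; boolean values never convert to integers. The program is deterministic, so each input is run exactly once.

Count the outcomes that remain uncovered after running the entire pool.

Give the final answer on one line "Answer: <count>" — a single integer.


input #1 (c=2, p=1, r=4): covers B1=F, B2=S, B3=F, B4=F, B5=T, B6=E, B8=T, B8=F, B9=F, B10=F, B11=F, B12=S
input #2 (c=1, p=3, r=1): covers B1=F, B2=S, B3=F, B4=T, B5=F, B6=E, B7=F, B8=T, B8=F, B9=F, B10=T, B11=F, B12=S
input #3 (c=2, p=1, r=5): covers B1=F, B2=E, B3=F, B4=F, B5=T, B6=E, B8=T, B8=F, B9=F, B10=F, B11=F, B12=S
input #4 (c=-1, p=-1, r=4): covers B1=F, B2=S, B3=F, B4=F, B5=T, B6=E, B8=T, B8=F, B9=T, B11=F, B12=S
input #5 (c=2, p=-1, r=4): covers B1=F, B2=S, B3=F, B4=F, B5=T, B6=E, B8=T, B8=F, B9=T, B11=F, B12=S
input #6 (c=-1, p=0, r=3): covers B1=F, B2=S, B3=F, B4=F, B5=T, B6=E, B8=T, B8=F, B9=T, B11=F, B12=S
input #7 (c=1, p=-1, r=3): covers B1=F, B2=S, B3=F, B4=F, B5=T, B6=E, B8=T, B8=F, B9=T, B11=F, B12=S
input #8 (c=1, p=2, r=3): covers B1=F, B2=S, B3=F, B4=F, B5=T, B6=E, B8=T, B8=F, B9=F, B10=T, B11=F, B12=S
input #9 (c=2, p=5, r=1): covers B1=F, B2=S, B3=F, B4=T, B5=F, B6=E, B7=F, B8=T, B8=F, B9=F, B10=T, B11=F, B12=S
input #10 (c=-1, p=5, r=5): covers B1=F, B2=E, B3=F, B4=T, B5=T, B6=E, B8=T, B8=F, B9=F, B10=F, B11=F, B12=S
union over the pool: B1=F, B2=S, B2=E, B3=F, B4=T, B4=F, B5=T, B5=F, B6=E, B7=F, B8=T, B8=F, B9=T, B9=F, B10=T, B10=F, B11=F, B12=S
uncovered (6 of 24): B1=T, B3=T, B6=S, B7=T, B11=T, B12=E
Answer: 6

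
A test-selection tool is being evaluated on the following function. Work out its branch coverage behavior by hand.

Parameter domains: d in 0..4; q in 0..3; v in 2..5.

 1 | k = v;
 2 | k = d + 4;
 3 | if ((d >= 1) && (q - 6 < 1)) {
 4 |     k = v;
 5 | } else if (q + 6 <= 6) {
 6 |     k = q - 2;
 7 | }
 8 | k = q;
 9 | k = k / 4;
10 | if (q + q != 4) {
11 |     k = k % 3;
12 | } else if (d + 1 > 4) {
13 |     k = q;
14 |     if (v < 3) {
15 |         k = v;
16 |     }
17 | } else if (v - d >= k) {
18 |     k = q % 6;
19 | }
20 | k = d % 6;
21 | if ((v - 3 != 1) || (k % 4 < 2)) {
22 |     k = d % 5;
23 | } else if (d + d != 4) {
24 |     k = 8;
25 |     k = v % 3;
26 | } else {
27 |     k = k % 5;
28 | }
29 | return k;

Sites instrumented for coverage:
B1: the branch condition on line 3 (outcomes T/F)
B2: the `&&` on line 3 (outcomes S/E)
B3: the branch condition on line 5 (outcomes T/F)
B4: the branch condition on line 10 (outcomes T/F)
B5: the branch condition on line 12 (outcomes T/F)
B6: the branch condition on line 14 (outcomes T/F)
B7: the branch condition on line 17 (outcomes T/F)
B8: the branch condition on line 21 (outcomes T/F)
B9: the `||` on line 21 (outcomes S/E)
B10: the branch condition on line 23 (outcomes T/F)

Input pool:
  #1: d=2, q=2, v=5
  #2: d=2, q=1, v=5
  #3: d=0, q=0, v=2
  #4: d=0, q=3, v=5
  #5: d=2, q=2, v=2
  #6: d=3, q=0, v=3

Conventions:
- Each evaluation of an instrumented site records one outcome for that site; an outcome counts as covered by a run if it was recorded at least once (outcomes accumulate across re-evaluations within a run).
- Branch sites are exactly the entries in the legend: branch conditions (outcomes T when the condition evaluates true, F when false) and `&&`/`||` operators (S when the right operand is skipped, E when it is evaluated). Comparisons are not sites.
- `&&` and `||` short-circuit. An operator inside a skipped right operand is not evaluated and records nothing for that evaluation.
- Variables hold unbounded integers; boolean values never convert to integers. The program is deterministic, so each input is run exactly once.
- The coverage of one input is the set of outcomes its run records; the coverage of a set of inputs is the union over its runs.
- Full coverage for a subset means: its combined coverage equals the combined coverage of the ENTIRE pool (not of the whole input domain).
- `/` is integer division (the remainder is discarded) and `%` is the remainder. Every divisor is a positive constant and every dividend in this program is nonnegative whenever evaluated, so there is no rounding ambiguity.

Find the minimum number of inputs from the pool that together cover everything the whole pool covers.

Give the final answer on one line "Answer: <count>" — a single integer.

test 1 (d=2, q=2, v=5) fires B2->E, B1->T, B4->F, B5->F, B7->T, B9->S, B8->T; hits B1=T, B2=E, B4=F, B5=F, B7=T, B8=T, B9=S
test 2 (d=2, q=1, v=5) fires B2->E, B1->T, B4->T, B9->S, B8->T; hits B1=T, B2=E, B4=T, B8=T, B9=S
test 3 (d=0, q=0, v=2) fires B2->S, B1->F, B3->T, B4->T, B9->S, B8->T; hits B1=F, B2=S, B3=T, B4=T, B8=T, B9=S
test 4 (d=0, q=3, v=5) fires B2->S, B1->F, B3->F, B4->T, B9->S, B8->T; hits B1=F, B2=S, B3=F, B4=T, B8=T, B9=S
test 5 (d=2, q=2, v=2) fires B2->E, B1->T, B4->F, B5->F, B7->T, B9->S, B8->T; hits B1=T, B2=E, B4=F, B5=F, B7=T, B8=T, B9=S
test 6 (d=3, q=0, v=3) fires B2->E, B1->T, B4->T, B9->S, B8->T; hits B1=T, B2=E, B4=T, B8=T, B9=S
the full pool covers 12 outcomes: B1=T, B1=F, B2=S, B2=E, B3=T, B3=F, B4=T, B4=F, B5=F, B7=T, B8=T, B9=S
checked all size-1 subsets: none covers 12 outcomes (max 7/12)
checked all size-2 subsets: none covers 12 outcomes (max 11/12)
at size 3, {1, 3, 4} reaches all 12 outcomes; every lexicographically earlier size-3 subset fails

Answer: 3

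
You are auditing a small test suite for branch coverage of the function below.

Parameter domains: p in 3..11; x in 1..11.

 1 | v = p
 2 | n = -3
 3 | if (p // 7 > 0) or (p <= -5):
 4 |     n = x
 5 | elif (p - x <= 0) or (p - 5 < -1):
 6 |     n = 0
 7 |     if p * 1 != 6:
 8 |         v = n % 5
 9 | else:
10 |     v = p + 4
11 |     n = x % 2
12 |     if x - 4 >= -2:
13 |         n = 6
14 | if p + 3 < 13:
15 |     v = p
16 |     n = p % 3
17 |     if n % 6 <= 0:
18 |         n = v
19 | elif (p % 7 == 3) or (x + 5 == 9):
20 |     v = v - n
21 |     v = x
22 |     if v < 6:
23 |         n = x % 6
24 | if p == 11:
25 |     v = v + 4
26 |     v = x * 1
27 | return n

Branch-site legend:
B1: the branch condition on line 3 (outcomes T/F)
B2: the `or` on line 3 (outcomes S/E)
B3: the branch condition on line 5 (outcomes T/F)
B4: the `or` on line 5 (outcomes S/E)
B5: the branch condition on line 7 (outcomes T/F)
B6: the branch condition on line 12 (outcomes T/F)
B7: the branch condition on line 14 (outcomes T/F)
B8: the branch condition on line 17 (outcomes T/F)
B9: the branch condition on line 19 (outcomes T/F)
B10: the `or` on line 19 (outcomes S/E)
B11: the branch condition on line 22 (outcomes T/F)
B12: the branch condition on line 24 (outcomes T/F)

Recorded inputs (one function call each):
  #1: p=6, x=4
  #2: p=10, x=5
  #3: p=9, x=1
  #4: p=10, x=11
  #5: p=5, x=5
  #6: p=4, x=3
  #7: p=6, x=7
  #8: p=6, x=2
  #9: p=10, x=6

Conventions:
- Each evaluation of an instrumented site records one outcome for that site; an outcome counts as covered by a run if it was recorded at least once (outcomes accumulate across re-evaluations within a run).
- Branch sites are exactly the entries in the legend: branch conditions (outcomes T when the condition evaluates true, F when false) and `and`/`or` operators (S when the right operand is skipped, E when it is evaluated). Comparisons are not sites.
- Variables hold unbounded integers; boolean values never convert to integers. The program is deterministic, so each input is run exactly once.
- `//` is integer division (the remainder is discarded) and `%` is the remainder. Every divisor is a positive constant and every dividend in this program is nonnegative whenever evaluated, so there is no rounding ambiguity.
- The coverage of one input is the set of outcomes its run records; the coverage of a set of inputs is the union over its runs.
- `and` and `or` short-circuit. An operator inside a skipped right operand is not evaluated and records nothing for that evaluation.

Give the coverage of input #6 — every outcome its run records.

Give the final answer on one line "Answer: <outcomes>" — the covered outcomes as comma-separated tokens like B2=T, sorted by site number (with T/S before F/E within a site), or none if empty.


Tracing the run of input #6 (p=4, x=3):
  B2->E, B1->F, B4->E, B3->F, B6->T, B7->T, B8->F, B12->F
as a set, this run covers: B1=F, B2=E, B3=F, B4=E, B6=T, B7=T, B8=F, B12=F
Answer: B1=F, B2=E, B3=F, B4=E, B6=T, B7=T, B8=F, B12=F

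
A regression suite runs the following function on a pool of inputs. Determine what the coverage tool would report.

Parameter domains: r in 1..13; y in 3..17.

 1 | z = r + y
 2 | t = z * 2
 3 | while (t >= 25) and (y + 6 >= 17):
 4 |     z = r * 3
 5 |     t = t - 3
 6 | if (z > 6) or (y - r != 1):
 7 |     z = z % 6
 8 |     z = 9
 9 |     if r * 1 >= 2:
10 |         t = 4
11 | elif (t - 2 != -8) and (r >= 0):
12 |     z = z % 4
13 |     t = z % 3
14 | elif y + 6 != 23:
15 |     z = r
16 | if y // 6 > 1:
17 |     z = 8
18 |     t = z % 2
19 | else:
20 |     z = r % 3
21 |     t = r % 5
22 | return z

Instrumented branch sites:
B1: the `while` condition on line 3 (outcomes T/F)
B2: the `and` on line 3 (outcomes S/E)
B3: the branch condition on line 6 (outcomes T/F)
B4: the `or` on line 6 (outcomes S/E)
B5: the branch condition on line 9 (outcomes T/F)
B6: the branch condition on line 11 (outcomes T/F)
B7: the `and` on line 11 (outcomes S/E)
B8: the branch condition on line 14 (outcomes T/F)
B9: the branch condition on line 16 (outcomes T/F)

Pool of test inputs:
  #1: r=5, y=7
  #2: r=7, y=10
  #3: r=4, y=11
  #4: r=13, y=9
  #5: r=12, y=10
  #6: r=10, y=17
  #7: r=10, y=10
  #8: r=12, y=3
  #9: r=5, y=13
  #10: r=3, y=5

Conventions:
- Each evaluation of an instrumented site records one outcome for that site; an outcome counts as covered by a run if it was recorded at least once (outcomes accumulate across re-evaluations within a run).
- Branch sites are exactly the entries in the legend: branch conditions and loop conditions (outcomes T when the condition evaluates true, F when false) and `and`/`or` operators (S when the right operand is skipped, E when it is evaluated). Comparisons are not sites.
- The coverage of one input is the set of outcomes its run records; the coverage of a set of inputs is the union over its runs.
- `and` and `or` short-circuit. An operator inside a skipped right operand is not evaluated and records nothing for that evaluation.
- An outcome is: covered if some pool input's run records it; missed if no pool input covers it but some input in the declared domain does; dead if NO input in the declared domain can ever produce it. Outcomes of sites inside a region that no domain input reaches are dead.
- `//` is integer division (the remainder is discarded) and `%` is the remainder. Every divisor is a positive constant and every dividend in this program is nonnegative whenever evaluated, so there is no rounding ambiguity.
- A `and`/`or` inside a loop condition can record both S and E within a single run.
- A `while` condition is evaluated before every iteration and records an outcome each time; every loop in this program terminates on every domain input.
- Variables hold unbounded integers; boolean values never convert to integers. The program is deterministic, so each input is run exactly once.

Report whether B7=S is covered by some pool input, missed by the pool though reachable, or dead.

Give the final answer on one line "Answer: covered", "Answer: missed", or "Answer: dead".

no pool input records B7=S
checking all 195 inputs in the declared domain: B7=S is never recorded -> dead

Answer: dead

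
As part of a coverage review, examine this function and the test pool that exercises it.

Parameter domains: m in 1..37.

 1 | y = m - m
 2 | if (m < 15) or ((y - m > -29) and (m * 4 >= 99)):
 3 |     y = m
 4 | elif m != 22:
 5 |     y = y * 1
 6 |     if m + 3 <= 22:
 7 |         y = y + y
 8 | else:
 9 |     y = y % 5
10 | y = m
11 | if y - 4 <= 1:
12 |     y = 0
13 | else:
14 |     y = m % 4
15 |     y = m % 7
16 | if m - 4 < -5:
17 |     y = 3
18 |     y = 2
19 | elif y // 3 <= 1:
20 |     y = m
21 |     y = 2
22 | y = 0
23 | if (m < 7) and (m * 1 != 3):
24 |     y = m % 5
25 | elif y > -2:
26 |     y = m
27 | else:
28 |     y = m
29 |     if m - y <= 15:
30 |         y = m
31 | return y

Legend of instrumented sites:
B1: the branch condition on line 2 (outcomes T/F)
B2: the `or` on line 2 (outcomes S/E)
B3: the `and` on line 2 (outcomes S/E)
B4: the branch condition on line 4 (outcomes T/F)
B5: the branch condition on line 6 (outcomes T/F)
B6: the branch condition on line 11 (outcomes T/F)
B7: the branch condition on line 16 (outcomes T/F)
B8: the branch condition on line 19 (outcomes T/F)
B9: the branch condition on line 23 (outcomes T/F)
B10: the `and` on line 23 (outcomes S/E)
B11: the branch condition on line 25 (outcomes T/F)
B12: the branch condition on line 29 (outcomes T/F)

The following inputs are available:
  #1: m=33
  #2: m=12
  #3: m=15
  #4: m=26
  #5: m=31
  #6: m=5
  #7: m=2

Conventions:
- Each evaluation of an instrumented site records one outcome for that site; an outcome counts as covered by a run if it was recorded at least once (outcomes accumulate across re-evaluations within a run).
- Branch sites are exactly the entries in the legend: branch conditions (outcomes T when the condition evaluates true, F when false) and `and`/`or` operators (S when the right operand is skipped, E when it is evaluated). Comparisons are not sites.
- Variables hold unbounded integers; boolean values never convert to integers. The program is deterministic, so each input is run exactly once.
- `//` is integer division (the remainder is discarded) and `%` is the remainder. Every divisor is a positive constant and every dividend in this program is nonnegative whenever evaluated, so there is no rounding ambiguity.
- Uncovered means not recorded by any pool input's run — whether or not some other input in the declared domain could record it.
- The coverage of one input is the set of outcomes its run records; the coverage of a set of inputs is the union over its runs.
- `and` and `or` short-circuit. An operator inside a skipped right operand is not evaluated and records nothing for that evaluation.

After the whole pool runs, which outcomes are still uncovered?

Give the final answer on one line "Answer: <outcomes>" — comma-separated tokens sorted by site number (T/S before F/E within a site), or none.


input #1 (m=33): events B2->E, B3->S, B1->F, B4->T, B5->F, B6->F, B7->F, B8->T, B10->S, B9->F, B11->T; covers B1=F, B2=E, B3=S, B4=T, B5=F, B6=F, B7=F, B8=T, B9=F, B10=S, B11=T
input #2 (m=12): events B2->S, B1->T, B6->F, B7->F, B8->T, B10->S, B9->F, B11->T; covers B1=T, B2=S, B6=F, B7=F, B8=T, B9=F, B10=S, B11=T
input #3 (m=15): events B2->E, B3->E, B1->F, B4->T, B5->T, B6->F, B7->F, B8->T, B10->S, B9->F, B11->T; covers B1=F, B2=E, B3=E, B4=T, B5=T, B6=F, B7=F, B8=T, B9=F, B10=S, B11=T
input #4 (m=26): events B2->E, B3->E, B1->T, B6->F, B7->F, B8->T, B10->S, B9->F, B11->T; covers B1=T, B2=E, B3=E, B6=F, B7=F, B8=T, B9=F, B10=S, B11=T
input #5 (m=31): events B2->E, B3->S, B1->F, B4->T, B5->F, B6->F, B7->F, B8->T, B10->S, B9->F, B11->T; covers B1=F, B2=E, B3=S, B4=T, B5=F, B6=F, B7=F, B8=T, B9=F, B10=S, B11=T
input #6 (m=5): events B2->S, B1->T, B6->T, B7->F, B8->T, B10->E, B9->T; covers B1=T, B2=S, B6=T, B7=F, B8=T, B9=T, B10=E
input #7 (m=2): events B2->S, B1->T, B6->T, B7->F, B8->T, B10->E, B9->T; covers B1=T, B2=S, B6=T, B7=F, B8=T, B9=T, B10=E
union over the pool: B1=T, B1=F, B2=S, B2=E, B3=S, B3=E, B4=T, B5=T, B5=F, B6=T, B6=F, B7=F, B8=T, B9=T, B9=F, B10=S, B10=E, B11=T
uncovered (6 of 24): B4=F, B7=T, B8=F, B11=F, B12=T, B12=F
Answer: B4=F, B7=T, B8=F, B11=F, B12=T, B12=F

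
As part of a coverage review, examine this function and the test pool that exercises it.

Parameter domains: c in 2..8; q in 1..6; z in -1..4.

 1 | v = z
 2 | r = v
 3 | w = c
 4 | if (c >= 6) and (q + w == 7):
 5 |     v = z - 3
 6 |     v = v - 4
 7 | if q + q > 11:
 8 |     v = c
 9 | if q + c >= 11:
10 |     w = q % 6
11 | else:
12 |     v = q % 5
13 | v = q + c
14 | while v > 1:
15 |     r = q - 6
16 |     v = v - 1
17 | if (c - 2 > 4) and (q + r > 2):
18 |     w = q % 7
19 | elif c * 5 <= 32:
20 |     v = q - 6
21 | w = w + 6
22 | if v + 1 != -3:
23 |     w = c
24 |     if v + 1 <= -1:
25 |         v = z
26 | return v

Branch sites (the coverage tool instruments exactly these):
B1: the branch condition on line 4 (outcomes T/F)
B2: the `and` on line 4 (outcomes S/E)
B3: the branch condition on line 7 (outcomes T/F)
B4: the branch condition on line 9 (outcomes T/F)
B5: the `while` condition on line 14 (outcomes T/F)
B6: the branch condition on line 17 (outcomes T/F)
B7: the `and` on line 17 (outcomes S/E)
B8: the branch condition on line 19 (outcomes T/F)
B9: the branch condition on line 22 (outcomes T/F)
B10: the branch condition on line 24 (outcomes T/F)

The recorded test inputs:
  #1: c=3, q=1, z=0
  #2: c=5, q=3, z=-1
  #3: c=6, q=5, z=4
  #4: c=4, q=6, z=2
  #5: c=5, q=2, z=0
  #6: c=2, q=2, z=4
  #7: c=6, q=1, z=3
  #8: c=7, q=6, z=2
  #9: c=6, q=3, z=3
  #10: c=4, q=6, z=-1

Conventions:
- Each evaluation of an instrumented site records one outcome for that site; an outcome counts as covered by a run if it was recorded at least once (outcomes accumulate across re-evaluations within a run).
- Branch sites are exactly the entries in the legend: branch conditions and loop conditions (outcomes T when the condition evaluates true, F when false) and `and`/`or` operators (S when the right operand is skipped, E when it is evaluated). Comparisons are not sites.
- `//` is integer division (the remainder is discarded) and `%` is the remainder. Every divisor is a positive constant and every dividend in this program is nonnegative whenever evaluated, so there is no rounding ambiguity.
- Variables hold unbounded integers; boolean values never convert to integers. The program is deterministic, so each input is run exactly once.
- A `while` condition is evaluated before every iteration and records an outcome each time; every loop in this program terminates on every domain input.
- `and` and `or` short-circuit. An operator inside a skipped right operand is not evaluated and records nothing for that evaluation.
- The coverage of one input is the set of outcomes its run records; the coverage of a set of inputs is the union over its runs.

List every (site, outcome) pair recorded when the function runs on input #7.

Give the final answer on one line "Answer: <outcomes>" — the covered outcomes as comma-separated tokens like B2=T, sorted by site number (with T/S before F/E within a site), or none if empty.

Simulating input #7 (c=6, q=1, z=3) step by step:
  B2->E, B1->T, B3->F, B4->F, B5->T, B5->T, B5->T, B5->T, B5->T, B5->T
  B5->F, B7->S, B6->F, B8->T, B9->T, B10->T
distinct outcomes covered: B1=T, B2=E, B3=F, B4=F, B5=T, B5=F, B6=F, B7=S, B8=T, B9=T, B10=T

Answer: B1=T, B2=E, B3=F, B4=F, B5=T, B5=F, B6=F, B7=S, B8=T, B9=T, B10=T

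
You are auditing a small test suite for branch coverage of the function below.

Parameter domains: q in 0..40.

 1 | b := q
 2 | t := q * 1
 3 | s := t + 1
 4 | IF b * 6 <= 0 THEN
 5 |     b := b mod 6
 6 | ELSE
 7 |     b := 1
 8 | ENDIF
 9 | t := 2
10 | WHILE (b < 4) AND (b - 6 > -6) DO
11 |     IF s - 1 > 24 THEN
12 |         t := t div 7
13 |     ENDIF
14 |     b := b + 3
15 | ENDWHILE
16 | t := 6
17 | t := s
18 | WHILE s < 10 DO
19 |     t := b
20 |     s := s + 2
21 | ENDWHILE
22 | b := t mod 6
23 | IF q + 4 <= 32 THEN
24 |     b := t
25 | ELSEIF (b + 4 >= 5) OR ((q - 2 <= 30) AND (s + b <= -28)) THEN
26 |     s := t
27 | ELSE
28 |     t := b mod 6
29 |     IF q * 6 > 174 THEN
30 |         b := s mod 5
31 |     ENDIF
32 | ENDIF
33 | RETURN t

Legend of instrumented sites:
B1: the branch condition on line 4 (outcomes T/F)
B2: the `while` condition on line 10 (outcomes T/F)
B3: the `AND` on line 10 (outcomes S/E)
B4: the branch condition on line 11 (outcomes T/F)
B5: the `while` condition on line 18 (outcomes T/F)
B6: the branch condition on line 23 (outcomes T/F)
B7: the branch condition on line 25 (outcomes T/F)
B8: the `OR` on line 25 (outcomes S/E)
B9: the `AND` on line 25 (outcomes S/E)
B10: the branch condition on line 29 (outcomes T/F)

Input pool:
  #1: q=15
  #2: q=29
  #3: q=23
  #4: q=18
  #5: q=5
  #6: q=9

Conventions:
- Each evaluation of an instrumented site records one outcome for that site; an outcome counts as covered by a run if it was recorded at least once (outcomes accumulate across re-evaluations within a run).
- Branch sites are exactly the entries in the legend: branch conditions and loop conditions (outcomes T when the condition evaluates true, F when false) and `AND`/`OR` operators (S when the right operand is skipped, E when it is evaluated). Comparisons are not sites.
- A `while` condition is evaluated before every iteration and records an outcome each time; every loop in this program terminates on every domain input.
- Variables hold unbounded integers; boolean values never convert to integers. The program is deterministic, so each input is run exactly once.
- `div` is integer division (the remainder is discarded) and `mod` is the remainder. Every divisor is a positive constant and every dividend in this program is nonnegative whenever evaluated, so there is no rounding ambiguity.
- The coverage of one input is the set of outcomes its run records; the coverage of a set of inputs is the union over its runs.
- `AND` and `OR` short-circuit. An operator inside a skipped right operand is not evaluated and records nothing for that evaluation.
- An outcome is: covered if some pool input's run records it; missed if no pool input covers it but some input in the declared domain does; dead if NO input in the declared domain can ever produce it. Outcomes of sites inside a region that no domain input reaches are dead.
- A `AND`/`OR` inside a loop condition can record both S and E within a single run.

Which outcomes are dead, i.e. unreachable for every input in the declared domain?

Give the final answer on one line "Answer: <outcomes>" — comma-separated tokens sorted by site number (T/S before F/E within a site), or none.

sweeping the full domain (41 inputs) for each outcome:
  reachable outcomes have witnesses, e.g. B1=T (e.g. q=0), B1=F (e.g. q=1), B2=T (e.g. q=1), B2=F (e.g. q=0)

Answer: none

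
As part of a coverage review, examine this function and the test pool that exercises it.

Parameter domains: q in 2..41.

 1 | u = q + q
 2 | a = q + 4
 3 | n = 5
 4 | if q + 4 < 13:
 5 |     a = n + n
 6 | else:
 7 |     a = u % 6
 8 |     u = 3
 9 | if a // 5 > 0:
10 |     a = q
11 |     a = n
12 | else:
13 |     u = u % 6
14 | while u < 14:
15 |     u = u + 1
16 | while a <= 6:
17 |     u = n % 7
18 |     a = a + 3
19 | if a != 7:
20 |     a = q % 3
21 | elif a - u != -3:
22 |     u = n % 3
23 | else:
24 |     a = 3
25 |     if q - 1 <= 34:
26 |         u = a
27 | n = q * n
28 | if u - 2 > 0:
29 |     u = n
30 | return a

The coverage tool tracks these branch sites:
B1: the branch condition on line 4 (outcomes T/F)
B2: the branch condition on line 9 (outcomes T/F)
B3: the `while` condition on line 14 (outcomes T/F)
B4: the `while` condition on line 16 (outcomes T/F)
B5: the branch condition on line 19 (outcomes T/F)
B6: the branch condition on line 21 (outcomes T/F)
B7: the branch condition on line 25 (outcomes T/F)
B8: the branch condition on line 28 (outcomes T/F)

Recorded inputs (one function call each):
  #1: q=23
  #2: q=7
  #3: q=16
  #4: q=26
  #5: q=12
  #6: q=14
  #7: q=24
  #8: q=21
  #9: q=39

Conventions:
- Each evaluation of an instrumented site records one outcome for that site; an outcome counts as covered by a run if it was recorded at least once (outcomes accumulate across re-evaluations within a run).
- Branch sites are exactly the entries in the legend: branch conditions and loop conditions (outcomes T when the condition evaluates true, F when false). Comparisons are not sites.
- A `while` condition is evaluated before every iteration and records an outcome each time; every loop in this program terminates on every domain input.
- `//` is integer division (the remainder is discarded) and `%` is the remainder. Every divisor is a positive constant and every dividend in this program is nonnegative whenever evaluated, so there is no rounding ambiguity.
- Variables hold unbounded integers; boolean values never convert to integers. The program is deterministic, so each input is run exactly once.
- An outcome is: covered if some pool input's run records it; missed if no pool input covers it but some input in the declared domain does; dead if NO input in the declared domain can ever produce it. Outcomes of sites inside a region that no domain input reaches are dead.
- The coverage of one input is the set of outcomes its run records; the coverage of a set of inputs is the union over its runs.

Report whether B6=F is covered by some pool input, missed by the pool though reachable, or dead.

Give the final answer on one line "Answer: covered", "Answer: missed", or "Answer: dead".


no pool input records B6=F
checking all 40 inputs in the declared domain: B6=F is never recorded -> dead
Answer: dead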